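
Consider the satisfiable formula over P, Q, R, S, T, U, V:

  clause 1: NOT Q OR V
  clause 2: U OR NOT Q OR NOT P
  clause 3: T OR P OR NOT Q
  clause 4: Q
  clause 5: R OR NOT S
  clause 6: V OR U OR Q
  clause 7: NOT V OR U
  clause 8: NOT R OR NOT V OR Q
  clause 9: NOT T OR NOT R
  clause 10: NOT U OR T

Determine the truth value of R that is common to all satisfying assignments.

Suppose R = true.
From the singleton clause (Q), Q = true.
From the singleton clause (V), V = true.
From the singleton clause (U), U = true.
From the singleton clause (NOT T), T = false.
That conflicts with the unit clause (T).
So every satisfying assignment has R = False.

False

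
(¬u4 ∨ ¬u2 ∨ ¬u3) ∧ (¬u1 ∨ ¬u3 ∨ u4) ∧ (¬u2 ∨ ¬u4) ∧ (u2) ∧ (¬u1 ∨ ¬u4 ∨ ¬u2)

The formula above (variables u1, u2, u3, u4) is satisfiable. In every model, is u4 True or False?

Suppose u4 = True.
From the singleton clause (¬u2), u2 = False.
That conflicts with the unit clause (u2).
So every satisfying assignment has u4 = False.

False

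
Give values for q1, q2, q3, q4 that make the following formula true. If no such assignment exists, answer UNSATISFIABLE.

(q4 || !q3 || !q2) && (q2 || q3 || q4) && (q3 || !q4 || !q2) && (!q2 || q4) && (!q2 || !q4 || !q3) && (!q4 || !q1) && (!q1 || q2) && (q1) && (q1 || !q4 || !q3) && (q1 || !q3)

UNSATISFIABLE

From the singleton clause (q1), q1 = true.
From the singleton clause (!q4), q4 = false.
From the singleton clause (!q2), q2 = false.
But (q2) is also a unit clause — contradiction.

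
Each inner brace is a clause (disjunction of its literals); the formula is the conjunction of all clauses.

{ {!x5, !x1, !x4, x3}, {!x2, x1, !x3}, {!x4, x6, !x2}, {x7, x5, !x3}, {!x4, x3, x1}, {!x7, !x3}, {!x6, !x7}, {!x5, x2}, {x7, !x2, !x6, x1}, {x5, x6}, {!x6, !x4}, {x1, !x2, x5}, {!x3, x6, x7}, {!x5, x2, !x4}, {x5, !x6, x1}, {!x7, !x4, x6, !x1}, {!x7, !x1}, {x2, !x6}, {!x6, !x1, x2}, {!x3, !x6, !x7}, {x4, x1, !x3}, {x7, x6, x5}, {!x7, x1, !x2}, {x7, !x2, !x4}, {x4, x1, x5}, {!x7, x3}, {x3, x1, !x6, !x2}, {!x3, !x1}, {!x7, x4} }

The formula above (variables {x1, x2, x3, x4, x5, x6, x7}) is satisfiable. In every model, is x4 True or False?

Suppose x4 = true.
Unit clause (!x6) forces x6 = false.
Unit clause (!x2) forces x2 = false.
Unit clause (!x5) forces x5 = false.
But (x5) is also a unit clause — contradiction.
So every satisfying assignment has x4 = False.

False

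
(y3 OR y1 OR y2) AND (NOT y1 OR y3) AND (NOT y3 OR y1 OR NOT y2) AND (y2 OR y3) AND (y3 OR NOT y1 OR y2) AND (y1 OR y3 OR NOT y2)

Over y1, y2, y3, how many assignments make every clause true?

3

There are 2^3 = 8 truth assignments over (y1, y2, y3).
Check each against the 6 clauses (columns in the order y1, y2, y3):
  F F F  ✗ fails (y3 OR y1 OR y2)
  F F T  ✓ satisfies all
  F T F  ✗ fails (y1 OR y3 OR NOT y2)
  F T T  ✗ fails (NOT y3 OR y1 OR NOT y2)
  T F F  ✗ fails (NOT y1 OR y3)
  T F T  ✓ satisfies all
  T T F  ✗ fails (NOT y1 OR y3)
  T T T  ✓ satisfies all
3 of the 8 rows are models.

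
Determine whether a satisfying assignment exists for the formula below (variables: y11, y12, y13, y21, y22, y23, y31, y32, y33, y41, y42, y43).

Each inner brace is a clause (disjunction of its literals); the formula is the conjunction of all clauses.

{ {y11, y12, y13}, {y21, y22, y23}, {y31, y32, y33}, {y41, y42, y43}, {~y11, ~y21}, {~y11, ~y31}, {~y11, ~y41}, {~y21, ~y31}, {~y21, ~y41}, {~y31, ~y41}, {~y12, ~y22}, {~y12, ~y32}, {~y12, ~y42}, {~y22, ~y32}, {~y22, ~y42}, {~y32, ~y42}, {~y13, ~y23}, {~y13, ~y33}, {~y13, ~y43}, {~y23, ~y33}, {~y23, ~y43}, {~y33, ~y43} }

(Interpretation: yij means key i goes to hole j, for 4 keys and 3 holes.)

Branch on y11: set y11 = 0.
Branch on y12: set y12 = 1.
The clause (~y22) is unit, so y22 = 0.
The clause (~y32) is unit, so y32 = 0.
The clause (~y42) is unit, so y42 = 0.
Branch on y21: set y21 = 1.
The clause (~y31) is unit, so y31 = 0.
The clause (y33) is unit, so y33 = 1.
The clause (~y41) is unit, so y41 = 0.
The clause (y43) is unit, so y43 = 1.
But (~y43) is also a unit clause — contradiction.
Undo y21 and try y21 = 0.
The clause (y23) is unit, so y23 = 1.
The clause (~y13) is unit, so y13 = 0.
The clause (~y33) is unit, so y33 = 0.
The clause (y31) is unit, so y31 = 1.
The clause (~y41) is unit, so y41 = 0.
The clause (y43) is unit, so y43 = 1.
But (~y43) is also a unit clause — contradiction.
Either choice for y21 ends in contradiction.
Undo y12 and try y12 = 0.
The clause (y13) is unit, so y13 = 1.
The clause (~y23) is unit, so y23 = 0.
The clause (~y33) is unit, so y33 = 0.
The clause (~y43) is unit, so y43 = 0.
Branch on y21: set y21 = 1.
The clause (~y31) is unit, so y31 = 0.
The clause (y32) is unit, so y32 = 1.
The clause (~y41) is unit, so y41 = 0.
The clause (y42) is unit, so y42 = 1.
But (~y42) is also a unit clause — contradiction.
Undo y21 and try y21 = 0.
The clause (y22) is unit, so y22 = 1.
The clause (~y32) is unit, so y32 = 0.
The clause (y31) is unit, so y31 = 1.
The clause (~y41) is unit, so y41 = 0.
The clause (y42) is unit, so y42 = 1.
But (~y42) is also a unit clause — contradiction.
Either choice for y21 ends in contradiction.
Either choice for y12 ends in contradiction.
Undo y11 and try y11 = 1.
The clause (~y21) is unit, so y21 = 0.
The clause (~y31) is unit, so y31 = 0.
The clause (~y41) is unit, so y41 = 0.
Branch on y22: set y22 = 1.
The clause (~y12) is unit, so y12 = 0.
The clause (~y32) is unit, so y32 = 0.
The clause (y33) is unit, so y33 = 1.
The clause (~y42) is unit, so y42 = 0.
The clause (y43) is unit, so y43 = 1.
But (~y43) is also a unit clause — contradiction.
Undo y22 and try y22 = 0.
The clause (y23) is unit, so y23 = 1.
The clause (~y13) is unit, so y13 = 0.
The clause (~y33) is unit, so y33 = 0.
The clause (y32) is unit, so y32 = 1.
The clause (~y12) is unit, so y12 = 0.
The clause (~y42) is unit, so y42 = 0.
The clause (y43) is unit, so y43 = 1.
But (~y43) is also a unit clause — contradiction.
Either choice for y22 ends in contradiction.
Either choice for y11 ends in contradiction.
No assignment satisfies every clause.

No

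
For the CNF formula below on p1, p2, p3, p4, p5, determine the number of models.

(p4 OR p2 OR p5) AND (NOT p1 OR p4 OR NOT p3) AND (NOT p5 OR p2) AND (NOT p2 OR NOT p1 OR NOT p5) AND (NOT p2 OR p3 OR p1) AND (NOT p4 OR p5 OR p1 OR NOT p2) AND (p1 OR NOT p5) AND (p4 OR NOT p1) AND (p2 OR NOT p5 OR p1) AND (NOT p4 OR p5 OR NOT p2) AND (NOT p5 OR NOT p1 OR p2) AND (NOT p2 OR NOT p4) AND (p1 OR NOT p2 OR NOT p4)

There are 2^5 = 32 truth assignments over (p1, p2, p3, p4, p5).
Split on p3. With p3 = true, the clauses containing p3 are satisfied and NOT p3 drops from the rest; 3 of the 2^4 = 16 assignments to the other variables satisfy what remains.
With p3 = false, by the same count on the reduced clause set, 2 assignments work.
(One model: p1=F, p2=F, p3=F, p4=T, p5=F.)
Total: 3 + 2 = 5.

5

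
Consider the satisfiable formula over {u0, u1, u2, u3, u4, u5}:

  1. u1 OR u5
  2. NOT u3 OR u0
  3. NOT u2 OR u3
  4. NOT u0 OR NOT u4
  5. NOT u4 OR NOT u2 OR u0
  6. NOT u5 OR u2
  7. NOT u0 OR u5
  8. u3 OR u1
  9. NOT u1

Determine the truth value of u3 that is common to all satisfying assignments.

Suppose u3 = false.
From the singleton clause (NOT u2), u2 = false.
From the singleton clause (NOT u5), u5 = false.
From the singleton clause (u1), u1 = true.
Now (NOT u1) is unsatisfied and unit — conflict.
So every satisfying assignment has u3 = True.

True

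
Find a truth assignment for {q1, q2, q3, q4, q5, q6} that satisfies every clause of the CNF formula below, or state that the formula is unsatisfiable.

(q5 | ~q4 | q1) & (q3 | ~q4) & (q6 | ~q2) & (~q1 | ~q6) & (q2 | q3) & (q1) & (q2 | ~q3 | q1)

q1 ↦ 1, q2 ↦ 0, q3 ↦ 1, q4 ↦ 0, q5 ↦ 1, q6 ↦ 0

The clause (q1) is unit, so q1 = 1.
The clause (~q6) is unit, so q6 = 0.
The clause (~q2) is unit, so q2 = 0.
The clause (q3) is unit, so q3 = 1.
All clauses hold; q4, q5 can take either value.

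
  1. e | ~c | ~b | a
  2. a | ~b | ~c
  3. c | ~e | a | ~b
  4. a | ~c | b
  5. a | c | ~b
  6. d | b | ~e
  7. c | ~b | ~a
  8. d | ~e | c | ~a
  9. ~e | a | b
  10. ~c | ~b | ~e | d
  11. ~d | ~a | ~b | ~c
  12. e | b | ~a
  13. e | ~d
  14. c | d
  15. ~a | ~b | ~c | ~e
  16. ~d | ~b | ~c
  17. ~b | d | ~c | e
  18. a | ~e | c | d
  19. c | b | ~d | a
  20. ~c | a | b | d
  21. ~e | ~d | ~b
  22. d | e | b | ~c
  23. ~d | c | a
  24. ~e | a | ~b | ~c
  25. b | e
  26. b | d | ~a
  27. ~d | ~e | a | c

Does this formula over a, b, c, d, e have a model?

Yes

Suppose e = 1.
Suppose d = 1.
From the singleton clause (~b), b = 0.
From the singleton clause (a), a = 1.
No clause remains; c is free.
A satisfying assignment: a ↦ 1, b ↦ 0, c ↦ 0, d ↦ 1, e ↦ 1.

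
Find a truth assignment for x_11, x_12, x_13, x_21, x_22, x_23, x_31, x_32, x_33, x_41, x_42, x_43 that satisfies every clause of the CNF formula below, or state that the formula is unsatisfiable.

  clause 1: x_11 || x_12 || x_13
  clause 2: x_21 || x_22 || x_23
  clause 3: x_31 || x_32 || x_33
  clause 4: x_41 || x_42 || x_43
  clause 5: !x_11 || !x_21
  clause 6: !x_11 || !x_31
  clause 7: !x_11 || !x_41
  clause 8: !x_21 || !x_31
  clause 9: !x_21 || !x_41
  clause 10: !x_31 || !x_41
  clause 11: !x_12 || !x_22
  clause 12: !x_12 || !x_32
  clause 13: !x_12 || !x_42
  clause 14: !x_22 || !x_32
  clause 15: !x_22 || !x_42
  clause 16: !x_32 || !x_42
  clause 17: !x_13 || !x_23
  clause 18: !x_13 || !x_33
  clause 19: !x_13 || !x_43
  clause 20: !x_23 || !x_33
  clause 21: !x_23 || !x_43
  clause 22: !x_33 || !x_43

Branch on x_11: set x_11 = false.
Branch on x_12: set x_12 = true.
The clause (!x_22) is unit, so x_22 = false.
The clause (!x_32) is unit, so x_32 = false.
The clause (!x_42) is unit, so x_42 = false.
Branch on x_21: set x_21 = true.
The clause (!x_31) is unit, so x_31 = false.
The clause (x_33) is unit, so x_33 = true.
The clause (!x_41) is unit, so x_41 = false.
The clause (x_43) is unit, so x_43 = true.
But (!x_43) is also a unit clause — contradiction.
Backtrack on x_21: now try x_21 = false.
The clause (x_23) is unit, so x_23 = true.
The clause (!x_13) is unit, so x_13 = false.
The clause (!x_33) is unit, so x_33 = false.
The clause (x_31) is unit, so x_31 = true.
The clause (!x_41) is unit, so x_41 = false.
The clause (x_43) is unit, so x_43 = true.
But (!x_43) is also a unit clause — contradiction.
Neither x_21 = true nor x_21 = false works.
Backtrack on x_12: now try x_12 = false.
The clause (x_13) is unit, so x_13 = true.
The clause (!x_23) is unit, so x_23 = false.
The clause (!x_33) is unit, so x_33 = false.
The clause (!x_43) is unit, so x_43 = false.
Branch on x_21: set x_21 = true.
The clause (!x_31) is unit, so x_31 = false.
The clause (x_32) is unit, so x_32 = true.
The clause (!x_41) is unit, so x_41 = false.
The clause (x_42) is unit, so x_42 = true.
But (!x_42) is also a unit clause — contradiction.
Backtrack on x_21: now try x_21 = false.
The clause (x_22) is unit, so x_22 = true.
The clause (!x_32) is unit, so x_32 = false.
The clause (x_31) is unit, so x_31 = true.
The clause (!x_41) is unit, so x_41 = false.
The clause (x_42) is unit, so x_42 = true.
But (!x_42) is also a unit clause — contradiction.
Neither x_21 = true nor x_21 = false works.
Neither x_12 = true nor x_12 = false works.
Backtrack on x_11: now try x_11 = true.
The clause (!x_21) is unit, so x_21 = false.
The clause (!x_31) is unit, so x_31 = false.
The clause (!x_41) is unit, so x_41 = false.
Branch on x_22: set x_22 = true.
The clause (!x_12) is unit, so x_12 = false.
The clause (!x_32) is unit, so x_32 = false.
The clause (x_33) is unit, so x_33 = true.
The clause (!x_42) is unit, so x_42 = false.
The clause (x_43) is unit, so x_43 = true.
But (!x_43) is also a unit clause — contradiction.
Backtrack on x_22: now try x_22 = false.
The clause (x_23) is unit, so x_23 = true.
The clause (!x_13) is unit, so x_13 = false.
The clause (!x_33) is unit, so x_33 = false.
The clause (x_32) is unit, so x_32 = true.
The clause (!x_12) is unit, so x_12 = false.
The clause (!x_42) is unit, so x_42 = false.
The clause (x_43) is unit, so x_43 = true.
But (!x_43) is also a unit clause — contradiction.
Neither x_22 = true nor x_22 = false works.
Neither x_11 = true nor x_11 = false works.

UNSATISFIABLE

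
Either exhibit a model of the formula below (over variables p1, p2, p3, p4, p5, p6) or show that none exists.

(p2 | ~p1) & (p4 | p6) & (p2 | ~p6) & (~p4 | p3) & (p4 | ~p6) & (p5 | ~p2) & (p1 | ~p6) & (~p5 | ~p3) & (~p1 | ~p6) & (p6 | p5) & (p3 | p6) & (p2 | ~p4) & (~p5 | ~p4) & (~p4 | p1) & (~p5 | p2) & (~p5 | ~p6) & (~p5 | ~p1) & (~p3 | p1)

Case p2 = 1:
From the singleton clause (p5), p5 = 1.
From the singleton clause (~p3), p3 = 0.
From the singleton clause (~p4), p4 = 0.
From the singleton clause (p6), p6 = 1.
Now (~p6) is unsatisfied and unit — conflict.
Backtrack on p2: now try p2 = 0.
From the singleton clause (~p1), p1 = 0.
From the singleton clause (~p6), p6 = 0.
From the singleton clause (p4), p4 = 1.
Now (~p4) is unsatisfied and unit — conflict.
Both values of p2 lead to a conflict.

UNSATISFIABLE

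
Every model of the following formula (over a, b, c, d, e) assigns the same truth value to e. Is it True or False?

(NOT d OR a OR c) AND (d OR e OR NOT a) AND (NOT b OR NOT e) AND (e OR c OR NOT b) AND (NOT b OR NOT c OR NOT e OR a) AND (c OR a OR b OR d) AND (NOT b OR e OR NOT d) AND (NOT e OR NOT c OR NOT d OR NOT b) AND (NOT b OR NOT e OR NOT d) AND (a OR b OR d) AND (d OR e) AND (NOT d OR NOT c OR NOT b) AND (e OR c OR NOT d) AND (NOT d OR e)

True

Suppose e = false.
Unit clause (d) forces d = true.
That conflicts with the unit clause (NOT d).
So every satisfying assignment has e = True.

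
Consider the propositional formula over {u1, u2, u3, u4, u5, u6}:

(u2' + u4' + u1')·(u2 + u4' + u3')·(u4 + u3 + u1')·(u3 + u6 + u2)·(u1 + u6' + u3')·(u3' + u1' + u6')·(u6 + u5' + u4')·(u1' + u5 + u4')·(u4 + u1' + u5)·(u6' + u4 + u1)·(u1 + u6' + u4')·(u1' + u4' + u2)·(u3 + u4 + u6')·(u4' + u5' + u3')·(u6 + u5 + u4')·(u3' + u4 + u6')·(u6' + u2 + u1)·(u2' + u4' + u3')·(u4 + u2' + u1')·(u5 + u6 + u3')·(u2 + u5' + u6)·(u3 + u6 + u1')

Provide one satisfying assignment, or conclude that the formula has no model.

u1: 0; u2: 1; u3: 0; u4: 0; u5: 0; u6: 0

Suppose u2 = 1.
Suppose u4 = 0.
Unit clause (u1') forces u1 = 0.
Unit clause (u6') forces u6 = 0.
Suppose u5 = 0.
Unit clause (u3') forces u3 = 0.
All clauses are satisfied.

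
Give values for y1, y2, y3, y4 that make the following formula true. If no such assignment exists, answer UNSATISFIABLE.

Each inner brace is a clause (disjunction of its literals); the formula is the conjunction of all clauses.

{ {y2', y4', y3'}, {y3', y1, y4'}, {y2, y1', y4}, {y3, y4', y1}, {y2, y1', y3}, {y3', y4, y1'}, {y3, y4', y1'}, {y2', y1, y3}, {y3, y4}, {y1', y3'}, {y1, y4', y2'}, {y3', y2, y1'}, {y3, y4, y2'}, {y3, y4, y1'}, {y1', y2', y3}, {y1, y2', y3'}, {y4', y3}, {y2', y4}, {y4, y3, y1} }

Try y3 = 1.
Unit clause (y1') forces y1 = 0.
Unit clause (y4') forces y4 = 0.
Unit clause (y2') forces y2 = 0.
This assignment satisfies each clause.

y1 ↦ 0; y2 ↦ 0; y3 ↦ 1; y4 ↦ 0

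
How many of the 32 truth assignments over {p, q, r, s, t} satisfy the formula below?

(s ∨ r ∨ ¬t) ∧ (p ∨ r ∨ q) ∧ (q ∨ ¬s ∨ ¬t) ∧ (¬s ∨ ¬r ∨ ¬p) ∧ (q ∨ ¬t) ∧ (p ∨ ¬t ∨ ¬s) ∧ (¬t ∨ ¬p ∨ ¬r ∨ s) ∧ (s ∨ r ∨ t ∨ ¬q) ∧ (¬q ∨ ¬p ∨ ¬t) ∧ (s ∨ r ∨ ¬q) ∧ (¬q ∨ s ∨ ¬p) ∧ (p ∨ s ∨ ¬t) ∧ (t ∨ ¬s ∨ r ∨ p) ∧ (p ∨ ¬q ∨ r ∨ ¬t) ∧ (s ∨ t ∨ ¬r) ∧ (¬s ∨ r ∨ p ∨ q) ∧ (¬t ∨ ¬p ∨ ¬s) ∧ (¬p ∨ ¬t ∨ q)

There are 2^5 = 32 truth assignments over (p, q, r, s, t).
Split on r. With r = True, the clauses containing r are satisfied and ¬r drops from the rest; 2 of the 2^4 = 16 assignments to the other variables satisfy what remains.
With r = False, by the same count on the reduced clause set, 3 assignments work.
(One model: p=F, q=F, r=T, s=T, t=F.)
Total: 2 + 3 = 5.

5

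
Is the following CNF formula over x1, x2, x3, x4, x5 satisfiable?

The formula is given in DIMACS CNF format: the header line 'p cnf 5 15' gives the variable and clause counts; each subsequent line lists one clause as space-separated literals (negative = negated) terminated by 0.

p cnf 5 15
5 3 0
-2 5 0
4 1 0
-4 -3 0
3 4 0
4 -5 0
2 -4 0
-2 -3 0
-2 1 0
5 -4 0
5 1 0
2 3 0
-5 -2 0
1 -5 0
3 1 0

Branch on x5: set x5 = False.
The clause (x3) is unit, so x3 = True.
The clause (¬x2) is unit, so x2 = False.
The clause (¬x4) is unit, so x4 = False.
The clause (x1) is unit, so x1 = True.
This assignment satisfies each clause.
A satisfying assignment: x1=True, x2=False, x3=True, x4=False, x5=False.

Yes, satisfiable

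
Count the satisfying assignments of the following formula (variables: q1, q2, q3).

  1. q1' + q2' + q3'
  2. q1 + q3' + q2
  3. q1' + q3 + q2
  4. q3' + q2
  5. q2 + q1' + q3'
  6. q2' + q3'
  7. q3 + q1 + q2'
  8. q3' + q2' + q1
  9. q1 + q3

There are 2^3 = 8 truth assignments over (q1, q2, q3).
Check each against the 9 clauses (columns in the order q1, q2, q3):
  F F F  ✗ fails (q1 + q3)
  F F T  ✗ fails (q1 + q3' + q2)
  F T F  ✗ fails (q3 + q1 + q2')
  F T T  ✗ fails (q2' + q3')
  T F F  ✗ fails (q1' + q3 + q2)
  T F T  ✗ fails (q3' + q2)
  T T F  ✓ satisfies all
  T T T  ✗ fails (q1' + q2' + q3')
1 of the 8 rows is a model.

1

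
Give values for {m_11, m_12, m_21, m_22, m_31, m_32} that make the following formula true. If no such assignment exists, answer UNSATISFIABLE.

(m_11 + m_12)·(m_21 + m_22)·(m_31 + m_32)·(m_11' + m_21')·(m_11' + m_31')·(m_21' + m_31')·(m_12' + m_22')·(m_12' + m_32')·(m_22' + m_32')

UNSATISFIABLE

Case m_11 = 1:
(m_21') alone gives m_21 = 0.
(m_22) alone gives m_22 = 1.
(m_31') alone gives m_31 = 0.
(m_32) alone gives m_32 = 1.
But (m_32') is also a unit clause — contradiction.
Backtrack on m_11: now try m_11 = 0.
(m_12) alone gives m_12 = 1.
(m_22') alone gives m_22 = 0.
(m_21) alone gives m_21 = 1.
(m_31') alone gives m_31 = 0.
(m_32) alone gives m_32 = 1.
But (m_32') is also a unit clause — contradiction.
Both values of m_11 lead to a conflict.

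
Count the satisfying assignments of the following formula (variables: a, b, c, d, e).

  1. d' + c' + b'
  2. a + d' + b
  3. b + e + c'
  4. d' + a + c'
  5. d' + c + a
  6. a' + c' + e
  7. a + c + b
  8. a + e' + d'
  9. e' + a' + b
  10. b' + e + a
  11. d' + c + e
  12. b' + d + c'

6

There are 2^5 = 32 truth assignments over (a, b, c, d, e).
Split on d. With d = 1, the clauses containing d are satisfied and d' drops from the rest; 1 of the 2^4 = 16 assignments to the other variables satisfy what remains.
With d = 0, by the same count on the reduced clause set, 5 assignments work.
(One model: a=F, b=F, c=T, d=F, e=T.)
Total: 1 + 5 = 6.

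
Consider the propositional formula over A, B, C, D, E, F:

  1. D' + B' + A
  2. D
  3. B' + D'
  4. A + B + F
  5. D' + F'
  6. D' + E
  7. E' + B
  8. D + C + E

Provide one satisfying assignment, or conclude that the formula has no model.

UNSATISFIABLE

Unit clause (D) forces D = 1.
Unit clause (B') forces B = 0.
Unit clause (F') forces F = 0.
Unit clause (A) forces A = 1.
Unit clause (E) forces E = 1.
Now (E') is unsatisfied and unit — conflict.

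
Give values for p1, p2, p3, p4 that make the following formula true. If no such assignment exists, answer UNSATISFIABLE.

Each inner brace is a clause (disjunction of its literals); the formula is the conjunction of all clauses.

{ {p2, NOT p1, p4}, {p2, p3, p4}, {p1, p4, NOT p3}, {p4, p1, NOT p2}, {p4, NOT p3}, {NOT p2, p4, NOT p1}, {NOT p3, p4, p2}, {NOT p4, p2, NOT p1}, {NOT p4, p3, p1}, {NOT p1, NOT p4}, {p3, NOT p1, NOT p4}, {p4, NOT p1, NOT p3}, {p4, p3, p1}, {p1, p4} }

p1=false, p2=false, p3=true, p4=true

Suppose p4 = true.
(NOT p1) alone gives p1 = false.
(p3) alone gives p3 = true.
All clauses hold; p2 can take either value.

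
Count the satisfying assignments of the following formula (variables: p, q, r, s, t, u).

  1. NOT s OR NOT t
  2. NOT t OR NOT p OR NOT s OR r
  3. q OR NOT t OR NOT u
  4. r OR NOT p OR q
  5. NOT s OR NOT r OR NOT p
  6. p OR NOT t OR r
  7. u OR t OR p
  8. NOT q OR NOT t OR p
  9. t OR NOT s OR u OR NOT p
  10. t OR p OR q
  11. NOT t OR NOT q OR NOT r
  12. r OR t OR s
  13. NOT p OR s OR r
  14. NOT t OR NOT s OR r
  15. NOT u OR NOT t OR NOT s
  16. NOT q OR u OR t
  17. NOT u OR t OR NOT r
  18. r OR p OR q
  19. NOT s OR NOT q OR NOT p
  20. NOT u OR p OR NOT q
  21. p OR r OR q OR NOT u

3

There are 2^6 = 64 truth assignments over (p, q, r, s, t, u).
Split on q. With q = true, the clauses containing q are satisfied and NOT q drops from the rest; 0 of the 2^5 = 32 assignments to the other variables satisfy what remains.
With q = false, by the same count on the reduced clause set, 3 assignments work.
Total: 0 + 3 = 3.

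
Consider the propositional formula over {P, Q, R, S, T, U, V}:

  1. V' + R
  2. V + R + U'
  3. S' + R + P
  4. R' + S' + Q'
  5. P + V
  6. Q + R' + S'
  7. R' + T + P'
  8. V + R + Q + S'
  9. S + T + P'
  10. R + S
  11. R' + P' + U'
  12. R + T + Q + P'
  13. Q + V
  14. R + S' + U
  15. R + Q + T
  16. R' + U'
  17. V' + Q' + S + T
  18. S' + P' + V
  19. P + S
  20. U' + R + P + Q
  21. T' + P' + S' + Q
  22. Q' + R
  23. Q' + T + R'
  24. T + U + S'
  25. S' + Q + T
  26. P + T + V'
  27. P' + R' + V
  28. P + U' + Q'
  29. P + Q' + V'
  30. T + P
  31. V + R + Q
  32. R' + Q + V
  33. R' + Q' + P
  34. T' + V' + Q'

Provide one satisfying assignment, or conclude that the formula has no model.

Branch on V: set V = 1.
The clause (R) is unit, so R = 1.
The clause (U') is unit, so U = 0.
Branch on S: set S = 0.
The clause (P) is unit, so P = 1.
The clause (T) is unit, so T = 1.
The clause (Q') is unit, so Q = 0.
This assignment satisfies each clause.

P: 1,  Q: 0,  R: 1,  S: 0,  T: 1,  U: 0,  V: 1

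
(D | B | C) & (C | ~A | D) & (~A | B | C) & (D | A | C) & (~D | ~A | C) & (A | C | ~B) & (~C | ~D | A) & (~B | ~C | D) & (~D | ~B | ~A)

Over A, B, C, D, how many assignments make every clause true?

4

There are 2^4 = 16 truth assignments over (A, B, C, D).
Check each against the 9 clauses (columns in the order A, B, C, D):
  F F F F  ✗ fails (D | B | C)
  F F F T  ✓ satisfies all
  F F T F  ✓ satisfies all
  F F T T  ✗ fails (~C | ~D | A)
  F T F F  ✗ fails (D | A | C)
  F T F T  ✗ fails (A | C | ~B)
  F T T F  ✗ fails (~B | ~C | D)
  F T T T  ✗ fails (~C | ~D | A)
  T F F F  ✗ fails (D | B | C)
  T F F T  ✗ fails (~A | B | C)
  T F T F  ✓ satisfies all
  T F T T  ✓ satisfies all
  T T F F  ✗ fails (C | ~A | D)
  T T F T  ✗ fails (~D | ~A | C)
  T T T F  ✗ fails (~B | ~C | D)
  T T T T  ✗ fails (~D | ~B | ~A)
4 of the 16 rows are models.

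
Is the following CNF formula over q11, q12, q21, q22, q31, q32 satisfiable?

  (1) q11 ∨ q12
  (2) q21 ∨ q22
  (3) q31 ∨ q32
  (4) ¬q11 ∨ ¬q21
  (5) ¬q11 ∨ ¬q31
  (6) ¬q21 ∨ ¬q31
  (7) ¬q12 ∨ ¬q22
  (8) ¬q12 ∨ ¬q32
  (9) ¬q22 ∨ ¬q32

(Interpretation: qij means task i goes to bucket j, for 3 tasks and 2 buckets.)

Unsatisfiable

Try q11 = True.
Unit clause (¬q21) forces q21 = False.
Unit clause (q22) forces q22 = True.
Unit clause (¬q31) forces q31 = False.
Unit clause (q32) forces q32 = True.
But (¬q32) is also a unit clause — contradiction.
Backtrack on q11: now try q11 = False.
Unit clause (q12) forces q12 = True.
Unit clause (¬q22) forces q22 = False.
Unit clause (q21) forces q21 = True.
Unit clause (¬q31) forces q31 = False.
Unit clause (q32) forces q32 = True.
But (¬q32) is also a unit clause — contradiction.
Either choice for q11 ends in contradiction.
No assignment satisfies every clause.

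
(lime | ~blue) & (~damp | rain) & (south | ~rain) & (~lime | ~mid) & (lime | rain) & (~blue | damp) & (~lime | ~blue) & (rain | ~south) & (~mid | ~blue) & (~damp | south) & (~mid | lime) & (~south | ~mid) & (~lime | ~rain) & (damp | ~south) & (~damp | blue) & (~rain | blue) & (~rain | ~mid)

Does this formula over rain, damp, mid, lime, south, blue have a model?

Try lime = 1.
Unit clause (~mid) forces mid = 0.
Unit clause (~blue) forces blue = 0.
Unit clause (~rain) forces rain = 0.
Unit clause (~damp) forces damp = 0.
Unit clause (~south) forces south = 0.
All clauses are satisfied.
A satisfying assignment: rain=0,  damp=0,  mid=0,  lime=1,  south=0,  blue=0.

Yes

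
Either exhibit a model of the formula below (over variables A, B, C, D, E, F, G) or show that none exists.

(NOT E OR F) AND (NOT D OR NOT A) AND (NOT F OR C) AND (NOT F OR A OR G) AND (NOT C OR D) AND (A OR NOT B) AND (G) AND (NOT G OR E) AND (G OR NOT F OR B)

A: false,  B: false,  C: true,  D: true,  E: true,  F: true,  G: true

(G) alone gives G = true.
(E) alone gives E = true.
(F) alone gives F = true.
(C) alone gives C = true.
(D) alone gives D = true.
(NOT A) alone gives A = false.
(NOT B) alone gives B = false.
All clauses are satisfied.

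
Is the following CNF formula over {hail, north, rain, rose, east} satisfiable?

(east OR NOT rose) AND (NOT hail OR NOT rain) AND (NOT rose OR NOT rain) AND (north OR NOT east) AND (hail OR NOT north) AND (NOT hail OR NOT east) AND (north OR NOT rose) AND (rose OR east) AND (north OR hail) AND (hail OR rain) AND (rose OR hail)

Unsatisfiable

Suppose east = true.
From the singleton clause (north), north = true.
From the singleton clause (hail), hail = true.
That conflicts with the unit clause (NOT hail).
Undo east and try east = false.
From the singleton clause (NOT rose), rose = false.
That conflicts with the unit clause (rose).
Neither east = true nor east = false works.
No assignment satisfies every clause.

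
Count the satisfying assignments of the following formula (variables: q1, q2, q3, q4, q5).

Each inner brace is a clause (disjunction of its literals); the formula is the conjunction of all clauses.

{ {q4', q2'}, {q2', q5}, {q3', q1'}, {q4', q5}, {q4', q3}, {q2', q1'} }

9

There are 2^5 = 32 truth assignments over (q1, q2, q3, q4, q5).
Split on q4. With q4 = 1, the clauses containing q4 are satisfied and q4' drops from the rest; 1 of the 2^4 = 16 assignments to the other variables satisfy what remains.
With q4 = 0, by the same count on the reduced clause set, 8 assignments work.
(One model: q1=F, q2=F, q3=F, q4=F, q5=F.)
Total: 1 + 8 = 9.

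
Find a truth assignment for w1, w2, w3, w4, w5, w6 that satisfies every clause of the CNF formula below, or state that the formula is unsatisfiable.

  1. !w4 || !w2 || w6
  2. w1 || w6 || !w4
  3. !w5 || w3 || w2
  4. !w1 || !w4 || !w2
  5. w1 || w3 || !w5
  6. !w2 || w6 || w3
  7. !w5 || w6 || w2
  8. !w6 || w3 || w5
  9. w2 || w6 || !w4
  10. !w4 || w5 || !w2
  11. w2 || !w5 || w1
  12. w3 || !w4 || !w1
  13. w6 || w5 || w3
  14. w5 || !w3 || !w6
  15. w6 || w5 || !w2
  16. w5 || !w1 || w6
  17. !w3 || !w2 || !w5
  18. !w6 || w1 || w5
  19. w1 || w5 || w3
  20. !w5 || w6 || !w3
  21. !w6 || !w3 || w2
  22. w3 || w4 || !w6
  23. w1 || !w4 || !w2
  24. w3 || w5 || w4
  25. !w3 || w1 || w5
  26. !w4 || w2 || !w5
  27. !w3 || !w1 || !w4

UNSATISFIABLE

Branch on w4: set w4 = false.
Branch on w3: set w3 = true.
Branch on w5: set w5 = true.
From the singleton clause (!w2), w2 = false.
From the singleton clause (w6), w6 = true.
But (!w6) is also a unit clause — contradiction.
Undo w5 and try w5 = false.
From the singleton clause (!w6), w6 = false.
From the singleton clause (!w2), w2 = false.
From the singleton clause (!w1), w1 = false.
But (w1) is also a unit clause — contradiction.
Neither w5 = true nor w5 = false works.
Undo w3 and try w3 = false.
From the singleton clause (!w6), w6 = false.
From the singleton clause (!w2), w2 = false.
From the singleton clause (!w5), w5 = false.
But (w5) is also a unit clause — contradiction.
Neither w3 = true nor w3 = false works.
Undo w4 and try w4 = true.
Branch on w2: set w2 = false.
From the singleton clause (w6), w6 = true.
From the singleton clause (!w3), w3 = false.
From the singleton clause (!w5), w5 = false.
But (w5) is also a unit clause — contradiction.
Undo w2 and try w2 = true.
From the singleton clause (w6), w6 = true.
From the singleton clause (!w1), w1 = false.
But (w1) is also a unit clause — contradiction.
Neither w2 = true nor w2 = false works.
Neither w4 = true nor w4 = false works.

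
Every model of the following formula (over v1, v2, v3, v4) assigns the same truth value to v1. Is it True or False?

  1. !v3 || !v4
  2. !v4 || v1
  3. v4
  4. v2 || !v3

True

Suppose v1 = false.
(!v4) alone gives v4 = false.
That conflicts with the unit clause (v4).
So every satisfying assignment has v1 = True.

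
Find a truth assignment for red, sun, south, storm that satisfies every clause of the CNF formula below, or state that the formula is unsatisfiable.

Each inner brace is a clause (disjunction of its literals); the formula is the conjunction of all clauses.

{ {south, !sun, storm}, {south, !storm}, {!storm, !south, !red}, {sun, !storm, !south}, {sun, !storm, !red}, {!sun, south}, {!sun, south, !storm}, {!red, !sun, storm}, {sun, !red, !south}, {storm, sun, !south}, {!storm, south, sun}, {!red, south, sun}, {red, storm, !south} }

red=false,  sun=true,  south=true,  storm=true

Suppose south = true.
Suppose storm = true.
From the singleton clause (!red), red = false.
From the singleton clause (sun), sun = true.
Every clause now holds.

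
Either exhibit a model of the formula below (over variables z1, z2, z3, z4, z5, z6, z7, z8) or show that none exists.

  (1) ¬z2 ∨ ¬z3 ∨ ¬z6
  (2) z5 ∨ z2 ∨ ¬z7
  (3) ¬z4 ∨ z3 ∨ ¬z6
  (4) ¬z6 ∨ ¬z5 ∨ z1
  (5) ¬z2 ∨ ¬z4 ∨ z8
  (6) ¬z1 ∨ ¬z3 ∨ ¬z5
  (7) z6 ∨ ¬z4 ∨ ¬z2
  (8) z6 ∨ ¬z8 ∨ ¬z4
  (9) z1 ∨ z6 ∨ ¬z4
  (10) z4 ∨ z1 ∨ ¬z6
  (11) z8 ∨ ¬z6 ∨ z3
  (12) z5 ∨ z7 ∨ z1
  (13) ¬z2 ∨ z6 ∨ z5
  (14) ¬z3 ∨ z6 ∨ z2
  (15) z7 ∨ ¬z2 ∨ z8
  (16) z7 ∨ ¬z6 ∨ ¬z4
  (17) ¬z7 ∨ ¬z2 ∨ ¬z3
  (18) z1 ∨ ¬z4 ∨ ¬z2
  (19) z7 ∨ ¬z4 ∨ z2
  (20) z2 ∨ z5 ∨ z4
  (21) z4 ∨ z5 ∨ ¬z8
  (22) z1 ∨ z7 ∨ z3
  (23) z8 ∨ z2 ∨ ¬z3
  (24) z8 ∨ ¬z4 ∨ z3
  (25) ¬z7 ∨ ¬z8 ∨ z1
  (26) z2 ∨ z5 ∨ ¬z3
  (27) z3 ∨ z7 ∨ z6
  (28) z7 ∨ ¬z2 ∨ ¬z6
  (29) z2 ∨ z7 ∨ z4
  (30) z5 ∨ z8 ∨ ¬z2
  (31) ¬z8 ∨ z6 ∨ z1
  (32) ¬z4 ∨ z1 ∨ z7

Suppose z2 = False.
Suppose z5 = True.
Suppose z6 = True.
From the singleton clause (z1), z1 = True.
From the singleton clause (¬z3), z3 = False.
From the singleton clause (¬z4), z4 = False.
From the singleton clause (z8), z8 = True.
From the singleton clause (z7), z7 = True.
Every clause now holds.

z1=True, z2=False, z3=False, z4=False, z5=True, z6=True, z7=True, z8=True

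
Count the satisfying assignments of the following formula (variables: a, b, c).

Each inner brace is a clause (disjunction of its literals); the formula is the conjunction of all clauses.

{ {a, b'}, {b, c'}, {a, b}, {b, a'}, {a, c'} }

2

There are 2^3 = 8 truth assignments over (a, b, c).
Check each against the 5 clauses (columns in the order a, b, c):
  F F F  ✗ fails (a + b)
  F F T  ✗ fails (b + c')
  F T F  ✗ fails (a + b')
  F T T  ✗ fails (a + b')
  T F F  ✗ fails (b + a')
  T F T  ✗ fails (b + c')
  T T F  ✓ satisfies all
  T T T  ✓ satisfies all
2 of the 8 rows are models.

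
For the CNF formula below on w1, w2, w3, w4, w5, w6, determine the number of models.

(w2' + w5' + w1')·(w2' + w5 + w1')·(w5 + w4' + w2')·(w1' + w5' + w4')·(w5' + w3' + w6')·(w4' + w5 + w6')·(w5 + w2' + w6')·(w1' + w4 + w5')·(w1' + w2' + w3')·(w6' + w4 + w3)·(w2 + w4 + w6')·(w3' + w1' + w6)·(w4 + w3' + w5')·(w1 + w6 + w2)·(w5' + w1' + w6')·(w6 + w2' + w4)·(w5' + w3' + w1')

There are 2^6 = 64 truth assignments over (w1, w2, w3, w4, w5, w6).
Split on w6. With w6 = 1, the clauses containing w6 are satisfied and w6' drops from the rest; 2 of the 2^5 = 32 assignments to the other variables satisfy what remains.
With w6 = 0, by the same count on the reduced clause set, 4 assignments work.
(One model: w1=F, w2=F, w3=F, w4=T, w5=T, w6=T.)
Total: 2 + 4 = 6.

6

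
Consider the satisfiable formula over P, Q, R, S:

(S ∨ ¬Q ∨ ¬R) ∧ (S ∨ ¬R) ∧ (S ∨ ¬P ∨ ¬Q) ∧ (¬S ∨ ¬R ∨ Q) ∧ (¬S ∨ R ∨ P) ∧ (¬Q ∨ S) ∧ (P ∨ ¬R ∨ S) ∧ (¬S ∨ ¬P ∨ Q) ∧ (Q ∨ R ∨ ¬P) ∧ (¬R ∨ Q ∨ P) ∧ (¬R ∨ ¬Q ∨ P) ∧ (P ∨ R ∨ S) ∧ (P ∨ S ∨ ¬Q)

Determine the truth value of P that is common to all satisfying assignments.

True

Suppose P = False.
Branch on S: set S = True.
(R) alone gives R = True.
(Q) alone gives Q = True.
But (¬Q) is also a unit clause — contradiction.
So S must be the other value — set S = False.
(¬R) alone gives R = False.
But (R) is also a unit clause — contradiction.
Both values of S lead to a conflict.
So every satisfying assignment has P = True.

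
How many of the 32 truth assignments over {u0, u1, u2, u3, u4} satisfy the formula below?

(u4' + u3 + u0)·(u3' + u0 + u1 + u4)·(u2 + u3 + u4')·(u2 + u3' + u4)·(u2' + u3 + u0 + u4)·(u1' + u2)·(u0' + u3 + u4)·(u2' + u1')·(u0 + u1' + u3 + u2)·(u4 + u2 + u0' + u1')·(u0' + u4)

6

There are 2^5 = 32 truth assignments over (u0, u1, u2, u3, u4).
Split on u2. With u2 = 1, the clauses containing u2 are satisfied and u2' drops from the rest; 3 of the 2^4 = 16 assignments to the other variables satisfy what remains.
With u2 = 0, by the same count on the reduced clause set, 3 assignments work.
Total: 3 + 3 = 6.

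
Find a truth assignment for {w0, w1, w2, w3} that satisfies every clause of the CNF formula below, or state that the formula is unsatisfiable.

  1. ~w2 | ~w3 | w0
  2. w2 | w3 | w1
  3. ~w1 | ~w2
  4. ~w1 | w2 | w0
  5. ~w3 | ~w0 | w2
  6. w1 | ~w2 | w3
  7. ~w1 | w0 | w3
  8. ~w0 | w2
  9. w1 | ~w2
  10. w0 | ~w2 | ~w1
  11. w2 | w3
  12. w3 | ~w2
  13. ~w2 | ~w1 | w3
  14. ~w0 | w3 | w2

w0=0, w1=0, w2=0, w3=1

Suppose w1 = 0.
Unit clause (~w2) forces w2 = 0.
Unit clause (w3) forces w3 = 1.
Unit clause (~w0) forces w0 = 0.
Every clause now holds.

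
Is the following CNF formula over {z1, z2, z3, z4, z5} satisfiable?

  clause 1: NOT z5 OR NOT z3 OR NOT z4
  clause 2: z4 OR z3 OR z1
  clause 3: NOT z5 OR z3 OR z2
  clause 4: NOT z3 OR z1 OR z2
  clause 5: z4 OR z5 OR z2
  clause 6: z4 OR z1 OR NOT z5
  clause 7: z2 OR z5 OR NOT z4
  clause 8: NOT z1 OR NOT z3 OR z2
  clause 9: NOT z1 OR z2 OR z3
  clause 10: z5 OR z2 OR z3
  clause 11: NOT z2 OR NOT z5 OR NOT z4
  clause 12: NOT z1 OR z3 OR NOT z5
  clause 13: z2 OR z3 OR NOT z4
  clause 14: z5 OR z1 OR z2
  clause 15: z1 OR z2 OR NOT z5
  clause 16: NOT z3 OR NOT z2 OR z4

Branch on z5: set z5 = false.
Branch on z4: set z4 = true.
Unit clause (z2) forces z2 = true.
No clause remains; z1, z3 are free.
A satisfying assignment: z1 ↦ false,  z2 ↦ true,  z3 ↦ false,  z4 ↦ true,  z5 ↦ false.

Yes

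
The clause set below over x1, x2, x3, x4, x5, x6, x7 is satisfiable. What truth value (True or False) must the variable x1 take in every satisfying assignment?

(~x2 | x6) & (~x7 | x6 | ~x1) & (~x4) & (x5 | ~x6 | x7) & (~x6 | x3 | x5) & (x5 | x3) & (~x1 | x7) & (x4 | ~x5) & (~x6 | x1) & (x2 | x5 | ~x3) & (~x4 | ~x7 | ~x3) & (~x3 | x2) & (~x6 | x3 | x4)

True

Suppose x1 = 0.
(~x4) alone gives x4 = 0.
(~x5) alone gives x5 = 0.
(x3) alone gives x3 = 1.
(~x6) alone gives x6 = 0.
(~x2) alone gives x2 = 0.
Now (x2) is unsatisfied and unit — conflict.
So every satisfying assignment has x1 = True.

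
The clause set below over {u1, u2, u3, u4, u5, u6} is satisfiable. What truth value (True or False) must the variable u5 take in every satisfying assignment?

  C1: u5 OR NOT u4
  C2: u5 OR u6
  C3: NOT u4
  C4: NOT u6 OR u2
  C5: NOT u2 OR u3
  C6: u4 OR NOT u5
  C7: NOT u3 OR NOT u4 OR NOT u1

Suppose u5 = true.
Unit clause (NOT u4) forces u4 = false.
But (u4) is also a unit clause — contradiction.
So every satisfying assignment has u5 = False.

False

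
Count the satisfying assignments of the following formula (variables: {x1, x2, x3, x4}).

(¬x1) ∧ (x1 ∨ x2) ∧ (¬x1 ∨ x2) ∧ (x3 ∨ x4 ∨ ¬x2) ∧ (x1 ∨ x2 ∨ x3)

There are 2^4 = 16 truth assignments over (x1, x2, x3, x4).
Check each against the 5 clauses (columns in the order x1, x2, x3, x4):
  F F F F  ✗ fails (x1 ∨ x2)
  F F F T  ✗ fails (x1 ∨ x2)
  F F T F  ✗ fails (x1 ∨ x2)
  F F T T  ✗ fails (x1 ∨ x2)
  F T F F  ✗ fails (x3 ∨ x4 ∨ ¬x2)
  F T F T  ✓ satisfies all
  F T T F  ✓ satisfies all
  F T T T  ✓ satisfies all
  T F F F  ✗ fails (¬x1)
  T F F T  ✗ fails (¬x1)
  T F T F  ✗ fails (¬x1)
  T F T T  ✗ fails (¬x1)
  T T F F  ✗ fails (¬x1)
  T T F T  ✗ fails (¬x1)
  T T T F  ✗ fails (¬x1)
  T T T T  ✗ fails (¬x1)
3 of the 16 rows are models.

3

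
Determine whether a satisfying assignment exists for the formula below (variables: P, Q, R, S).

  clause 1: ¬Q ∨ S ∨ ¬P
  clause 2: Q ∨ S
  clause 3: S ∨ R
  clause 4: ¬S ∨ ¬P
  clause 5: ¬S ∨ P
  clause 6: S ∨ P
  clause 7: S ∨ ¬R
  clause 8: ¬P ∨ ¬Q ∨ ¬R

Unsatisfiable

Branch on Q: set Q = True.
Branch on S: set S = True.
(¬P) alone gives P = False.
Now (P) is unsatisfied and unit — conflict.
Backtrack on S: now try S = False.
(¬P) alone gives P = False.
Now (P) is unsatisfied and unit — conflict.
Both values of S lead to a conflict.
Backtrack on Q: now try Q = False.
(S) alone gives S = True.
(¬P) alone gives P = False.
Now (P) is unsatisfied and unit — conflict.
Both values of Q lead to a conflict.
No assignment satisfies every clause.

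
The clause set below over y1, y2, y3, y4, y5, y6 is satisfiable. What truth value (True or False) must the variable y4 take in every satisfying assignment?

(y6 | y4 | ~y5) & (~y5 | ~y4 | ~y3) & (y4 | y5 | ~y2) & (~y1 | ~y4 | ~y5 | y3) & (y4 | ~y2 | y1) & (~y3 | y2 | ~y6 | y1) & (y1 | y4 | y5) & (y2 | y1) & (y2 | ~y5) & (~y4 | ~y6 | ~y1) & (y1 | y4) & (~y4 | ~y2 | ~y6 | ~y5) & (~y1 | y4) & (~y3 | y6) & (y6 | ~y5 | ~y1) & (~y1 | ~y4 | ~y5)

True

Suppose y4 = 0.
Unit clause (y1) forces y1 = 1.
Now (~y1) is unsatisfied and unit — conflict.
So every satisfying assignment has y4 = True.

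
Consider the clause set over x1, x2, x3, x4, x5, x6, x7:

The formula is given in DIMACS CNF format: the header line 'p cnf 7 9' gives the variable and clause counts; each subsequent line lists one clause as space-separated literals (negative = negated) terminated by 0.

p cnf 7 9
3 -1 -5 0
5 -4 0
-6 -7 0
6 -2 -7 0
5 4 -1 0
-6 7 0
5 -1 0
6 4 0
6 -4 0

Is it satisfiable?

No, unsatisfiable

Case x5 = True:
Case x3 = True:
Case x6 = False:
Unit clause (x4) forces x4 = True.
That conflicts with the unit clause (¬x4).
That branch fails; take x6 = True instead.
Unit clause (¬x7) forces x7 = False.
That conflicts with the unit clause (x7).
Neither x6 = True nor x6 = False works.
That branch fails; take x3 = False instead.
Unit clause (¬x1) forces x1 = False.
Case x6 = False:
Unit clause (x4) forces x4 = True.
That conflicts with the unit clause (¬x4).
That branch fails; take x6 = True instead.
Unit clause (¬x7) forces x7 = False.
That conflicts with the unit clause (x7).
Neither x6 = True nor x6 = False works.
Neither x3 = True nor x3 = False works.
That branch fails; take x5 = False instead.
Unit clause (¬x4) forces x4 = False.
Unit clause (¬x1) forces x1 = False.
Unit clause (x6) forces x6 = True.
Unit clause (¬x7) forces x7 = False.
That conflicts with the unit clause (x7).
Neither x5 = True nor x5 = False works.
No assignment satisfies every clause.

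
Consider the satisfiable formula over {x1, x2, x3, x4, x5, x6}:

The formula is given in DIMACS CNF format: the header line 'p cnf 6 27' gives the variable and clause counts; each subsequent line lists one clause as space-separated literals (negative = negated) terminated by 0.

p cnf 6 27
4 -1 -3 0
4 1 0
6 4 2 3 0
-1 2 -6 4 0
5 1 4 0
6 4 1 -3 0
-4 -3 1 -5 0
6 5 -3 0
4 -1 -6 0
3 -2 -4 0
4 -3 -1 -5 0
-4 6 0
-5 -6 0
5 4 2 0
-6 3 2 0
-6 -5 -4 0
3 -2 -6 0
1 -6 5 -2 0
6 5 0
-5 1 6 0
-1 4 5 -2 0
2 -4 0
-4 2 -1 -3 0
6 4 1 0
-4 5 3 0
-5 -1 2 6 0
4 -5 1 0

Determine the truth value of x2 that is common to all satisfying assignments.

True

Suppose x2 = False.
Unit clause (¬x4) forces x4 = False.
Unit clause (x1) forces x1 = True.
Unit clause (¬x3) forces x3 = False.
Unit clause (x6) forces x6 = True.
Now (¬x6) is unsatisfied and unit — conflict.
So every satisfying assignment has x2 = True.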